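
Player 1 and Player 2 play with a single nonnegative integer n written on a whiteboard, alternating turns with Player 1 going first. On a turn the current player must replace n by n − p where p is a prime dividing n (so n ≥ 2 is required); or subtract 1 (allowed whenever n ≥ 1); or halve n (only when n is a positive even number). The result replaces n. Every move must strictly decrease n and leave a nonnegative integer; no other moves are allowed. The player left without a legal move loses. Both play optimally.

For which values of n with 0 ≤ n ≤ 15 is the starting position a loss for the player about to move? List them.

Use the standard recursion: the mover loses at a terminal position; elsewhere, the mover wins exactly when some move hands the opponent an L position.
n=0: no move → L
n=1: can move to 0, which is L ⇒ W
n=2: can move to 0, which is L ⇒ W
n=3: can move to 0, which is L ⇒ W
n=4: moves to 2(W), 3(W); every one is W ⇒ L
n=5: can move to 0, which is L ⇒ W
n=6: can move to 4, which is L ⇒ W
n=7: can move to 0, which is L ⇒ W
n=8: can move to 4, which is L ⇒ W
n=9: moves to 6(W), 8(W); every one is W ⇒ L
n=10: can move to 9, which is L ⇒ W
n=11: can move to 0, which is L ⇒ W
n=12: can move to 9, which is L ⇒ W
n=13: can move to 0, which is L ⇒ W
n=14: moves to 7(W), 12(W), 13(W); every one is W ⇒ L
n=15: can move to 14, which is L ⇒ W
Reading off the rows marked L gives the requested list; there are 4 such values of n.

0, 4, 9, 14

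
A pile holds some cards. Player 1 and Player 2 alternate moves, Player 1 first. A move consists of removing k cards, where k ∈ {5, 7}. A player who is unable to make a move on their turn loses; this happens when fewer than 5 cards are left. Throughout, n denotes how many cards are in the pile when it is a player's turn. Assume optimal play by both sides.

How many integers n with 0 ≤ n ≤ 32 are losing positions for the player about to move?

15

Positions with no move are L. A position that does have a move is losing for the player to move precisely when every available move leads to a winning position for the opponent. Fill in the labels:
n=0: no move → L
n=1: no move → L
n=2: no move → L
n=3: no move → L
n=4: no move → L
n=5: reaches L-position 0 → W
n=6: reaches L-position 1 → W
n=7: reaches L-position 2 → W
n=8: reaches L-position 3 → W
n=9: reaches L-position 4 → W
n=10: reaches L-position 3 → W
n=11: reaches L-position 4 → W
n=12: only reaches 7(W), 5(W), all W → L
n=13: only reaches 8(W), 6(W), all W → L
n=14: only reaches 9(W), 7(W), all W → L
n=15: only reaches 10(W), 8(W), all W → L
n=16: only reaches 11(W), 9(W), all W → L
n=17: reaches L-position 12 → W
n=18: reaches L-position 13 → W
n=19: reaches L-position 14 → W
n=20: reaches L-position 15 → W
n=21: reaches L-position 16 → W
n=22: reaches L-position 15 → W
n=23: reaches L-position 16 → W
n=24: only reaches 19(W), 17(W), all W → L
n=25: only reaches 20(W), 18(W), all W → L
n=26: only reaches 21(W), 19(W), all W → L
n=27: only reaches 22(W), 20(W), all W → L
n=28: only reaches 23(W), 21(W), all W → L
n=29: reaches L-position 24 → W
n=30: reaches L-position 25 → W
n=31: reaches L-position 26 → W
n=32: reaches L-position 27 → W
L entries with 0 ≤ n ≤ 32: n = 0, 1, 2, 3, 4, 12, 13, 14, 15, 16, 24, 25, 26, 27, 28; that makes 15.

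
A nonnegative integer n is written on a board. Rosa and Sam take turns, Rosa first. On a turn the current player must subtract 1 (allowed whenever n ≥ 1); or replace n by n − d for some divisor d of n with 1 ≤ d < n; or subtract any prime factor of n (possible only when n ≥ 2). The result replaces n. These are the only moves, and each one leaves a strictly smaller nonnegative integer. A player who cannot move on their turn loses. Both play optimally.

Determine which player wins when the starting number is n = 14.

Label each position W (a win for the player to move) or L (a loss). A position with no legal move is L; any other position is W exactly when some move reaches an L, and L when every move reaches a W.
n=0: no move → L
n=1: reaches L-position 0 → W
n=2: reaches L-position 0 → W
n=3: reaches L-position 0 → W
n=4: only reaches 2(W), 3(W), all W → L
n=5: reaches L-position 0 → W
n=6: reaches L-position 4 → W
n=7: reaches L-position 0 → W
n=8: reaches L-position 4 → W
n=9: only reaches 6(W), 8(W), all W → L
n=10: reaches L-position 9 → W
n=11: reaches L-position 0 → W
n=12: reaches L-position 9 → W
n=13: reaches L-position 0 → W
n=14: only reaches 7(W), 12(W), 13(W), all W → L
The starting position 14 is L: whatever Rosa does, the opponent receives a W position.

Sam wins.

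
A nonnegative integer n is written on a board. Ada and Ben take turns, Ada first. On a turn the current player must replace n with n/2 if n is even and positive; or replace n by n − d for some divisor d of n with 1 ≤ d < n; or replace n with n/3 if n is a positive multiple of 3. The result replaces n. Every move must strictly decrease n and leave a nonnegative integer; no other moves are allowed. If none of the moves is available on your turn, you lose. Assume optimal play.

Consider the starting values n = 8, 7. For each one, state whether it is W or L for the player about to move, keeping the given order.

Compute win/loss labels from the base case upward. A position with no move is L. Any other position is W if it can reach an L in one move, else L.
n=0: no move → L
n=1: no move → L
n=2: →1(L), so W
n=3: →1(L), so W
n=4: →2(W), 3(W) — all W, so L
n=5: →4(L), so W
n=6: →4(L), so W
n=7: →6(W) only, which is W, so L
n=8: →4(L), so W

8: W, 7: L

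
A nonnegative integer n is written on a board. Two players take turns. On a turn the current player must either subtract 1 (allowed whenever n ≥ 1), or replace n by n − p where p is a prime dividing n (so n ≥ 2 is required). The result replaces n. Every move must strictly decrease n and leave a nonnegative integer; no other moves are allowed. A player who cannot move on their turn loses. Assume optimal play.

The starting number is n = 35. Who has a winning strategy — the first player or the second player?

Work bottom-up. With no move the player to move loses. Otherwise the position is W if at least one move leads to an L position for the opponent, and L if every move leads to a W.
n=0: no move → L
n=1: reaches L-position 0 → W
n=2: reaches L-position 0 → W
n=3: reaches L-position 0 → W
n=4: only reaches 2(W), 3(W), all W → L
n=5: reaches L-position 0 → W
n=6: reaches L-position 4 → W
n=7: reaches L-position 0 → W
n=8: only reaches 6(W), 7(W), all W → L
n=9: reaches L-position 8 → W
n=10: reaches L-position 8 → W
n=11: reaches L-position 0 → W
n=12: only reaches 9(W), 10(W), 11(W), all W → L
n=13: reaches L-position 0 → W
n=14: reaches L-position 12 → W
n=15: reaches L-position 12 → W
n=16: only reaches 14(W), 15(W), all W → L
n=17: reaches L-position 0 → W
n=18: reaches L-position 16 → W
n=19: reaches L-position 0 → W
n=20: only reaches 15(W), 18(W), 19(W), all W → L
n=21: reaches L-position 20 → W
n=22: reaches L-position 20 → W
n=23: reaches L-position 0 → W
n=24: only reaches 21(W), 22(W), 23(W), all W → L
n=25: reaches L-position 20 → W
n=26: reaches L-position 24 → W
n=27: reaches L-position 24 → W
n=28: only reaches 21(W), 26(W), 27(W), all W → L
n=29: reaches L-position 0 → W
n=30: reaches L-position 28 → W
n=31: reaches L-position 0 → W
n=32: only reaches 30(W), 31(W), all W → L
n=33: reaches L-position 32 → W
n=34: reaches L-position 32 → W
n=35: reaches L-position 28 → W
The starting position 35 is W: the player to move should move to 28, handing over an L position.

The first player wins.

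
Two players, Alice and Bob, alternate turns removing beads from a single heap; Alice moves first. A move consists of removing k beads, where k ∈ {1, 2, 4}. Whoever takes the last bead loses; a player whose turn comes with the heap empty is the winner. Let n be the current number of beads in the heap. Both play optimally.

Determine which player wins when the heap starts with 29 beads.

Alice wins.

Build the W/L table. Terminal = W. A non-terminal position is W if it has a move to some L; otherwise it is L.
n=0: no move; the opponent has just taken the last bead and therefore loses → W
n=1: the only move is to 0(W), a W ⇒ L
n=2: can move to 1, which is L ⇒ W
n=3: can move to 1, which is L ⇒ W
n=4: moves to 3(W), 2(W), 0(W); every one is W ⇒ L
n=5: can move to 4, which is L ⇒ W
n=6: can move to 4, which is L ⇒ W
n=7: moves to 6(W), 5(W), 3(W); every one is W ⇒ L
n=8: can move to 7, which is L ⇒ W
n=9: can move to 7, which is L ⇒ W
n=10: moves to 9(W), 8(W), 6(W); every one is W ⇒ L
n=11: can move to 10, which is L ⇒ W
n=12: can move to 10, which is L ⇒ W
n=13: moves to 12(W), 11(W), 9(W); every one is W ⇒ L
n=14: can move to 13, which is L ⇒ W
n=15: can move to 13, which is L ⇒ W
n=16: moves to 15(W), 14(W), 12(W); every one is W ⇒ L
n=17: can move to 16, which is L ⇒ W
n=18: can move to 16, which is L ⇒ W
n=19: moves to 18(W), 17(W), 15(W); every one is W ⇒ L
n=20: can move to 19, which is L ⇒ W
n=21: can move to 19, which is L ⇒ W
n=22: moves to 21(W), 20(W), 18(W); every one is W ⇒ L
n=23: can move to 22, which is L ⇒ W
n=24: can move to 22, which is L ⇒ W
n=25: moves to 24(W), 23(W), 21(W); every one is W ⇒ L
n=26: can move to 25, which is L ⇒ W
n=27: can move to 25, which is L ⇒ W
n=28: moves to 27(W), 26(W), 24(W); every one is W ⇒ L
n=29: can move to 28, which is L ⇒ W
From 29 Alice can remove 1, leaving 28, reaching an L position.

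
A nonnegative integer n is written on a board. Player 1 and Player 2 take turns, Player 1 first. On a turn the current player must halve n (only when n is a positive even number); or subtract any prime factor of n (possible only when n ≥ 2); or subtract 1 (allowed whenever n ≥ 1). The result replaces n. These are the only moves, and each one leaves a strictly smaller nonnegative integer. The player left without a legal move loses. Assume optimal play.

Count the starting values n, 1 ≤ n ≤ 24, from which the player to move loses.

5

Label each position W (a win for the player to move) or L (a loss). A position with no legal move is L; any other position is W exactly when some move reaches an L, and L when every move reaches a W.
n=0: no move → L
n=1: can move to 0, which is L ⇒ W
n=2: can move to 0, which is L ⇒ W
n=3: can move to 0, which is L ⇒ W
n=4: moves to 2(W), 3(W); every one is W ⇒ L
n=5: can move to 0, which is L ⇒ W
n=6: can move to 4, which is L ⇒ W
n=7: can move to 0, which is L ⇒ W
n=8: can move to 4, which is L ⇒ W
n=9: moves to 6(W), 8(W); every one is W ⇒ L
n=10: can move to 9, which is L ⇒ W
n=11: can move to 0, which is L ⇒ W
n=12: can move to 9, which is L ⇒ W
n=13: can move to 0, which is L ⇒ W
n=14: moves to 7(W), 12(W), 13(W); every one is W ⇒ L
n=15: can move to 14, which is L ⇒ W
n=16: can move to 14, which is L ⇒ W
n=17: can move to 0, which is L ⇒ W
n=18: can move to 9, which is L ⇒ W
n=19: can move to 0, which is L ⇒ W
n=20: moves to 10(W), 15(W), 18(W), 19(W); every one is W ⇒ L
n=21: can move to 14, which is L ⇒ W
n=22: can move to 20, which is L ⇒ W
n=23: can move to 0, which is L ⇒ W
n=24: moves to 12(W), 21(W), 22(W), 23(W); every one is W ⇒ L
L entries with 1 ≤ n ≤ 24 (n=0 is outside the asked range and is not counted): n = 4, 9, 14, 20, 24; that makes 5.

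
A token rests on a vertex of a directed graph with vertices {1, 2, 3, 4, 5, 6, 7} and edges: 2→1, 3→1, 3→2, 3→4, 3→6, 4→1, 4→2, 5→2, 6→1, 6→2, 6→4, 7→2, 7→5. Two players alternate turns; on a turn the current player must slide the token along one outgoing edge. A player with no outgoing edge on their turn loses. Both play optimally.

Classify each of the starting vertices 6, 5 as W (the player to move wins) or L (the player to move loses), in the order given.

6: W, 5: L

Use the standard recursion: the mover loses at a terminal position; elsewhere, the mover wins exactly when some move hands the opponent an L position.
Every edge goes from a vertex to one that appears earlier in the order 1, 2, 4, 6, 3, 5, 7, so processing vertices in that order labels each vertex after all of its successors.
1: no outgoing edge → L
2: W (go to 1, an L position)
4: W (go to 1, an L position)
6: W (go to 1, an L position)
3: W (go to 1, an L position)
5: L (sole option 2(W) is W)
7: W (go to 5, an L position)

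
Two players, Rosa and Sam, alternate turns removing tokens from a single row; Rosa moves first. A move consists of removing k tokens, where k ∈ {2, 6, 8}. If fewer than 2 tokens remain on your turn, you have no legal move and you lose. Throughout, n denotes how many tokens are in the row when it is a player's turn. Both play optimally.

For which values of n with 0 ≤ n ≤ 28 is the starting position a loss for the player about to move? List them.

0, 1, 4, 5, 14, 15, 18, 19, 28

Use the standard recursion: the mover loses at a terminal position; elsewhere, the mover wins exactly when some move hands the opponent an L position.
n=0: no move → L
n=1: no move → L
n=2: →0(L), so W
n=3: →1(L), so W
n=4: →2(W) only, which is W, so L
n=5: →3(W) only, which is W, so L
n=6: →4(L), so W
n=7: →5(L), so W
n=8: →0(L), so W
n=9: →1(L), so W
n=10: →4(L), so W
n=11: →5(L), so W
n=12: →4(L), so W
n=13: →5(L), so W
n=14: →12(W), 8(W), 6(W) — all W, so L
n=15: →13(W), 9(W), 7(W) — all W, so L
n=16: →14(L), so W
n=17: →15(L), so W
n=18: →16(W), 12(W), 10(W) — all W, so L
n=19: →17(W), 13(W), 11(W) — all W, so L
n=20: →18(L), so W
n=21: →19(L), so W
n=22: →14(L), so W
n=23: →15(L), so W
n=24: →18(L), so W
n=25: →19(L), so W
n=26: →18(L), so W
n=27: →19(L), so W
n=28: →26(W), 22(W), 20(W) — all W, so L
Reading off the rows marked L gives the requested list; there are 9 such values of n.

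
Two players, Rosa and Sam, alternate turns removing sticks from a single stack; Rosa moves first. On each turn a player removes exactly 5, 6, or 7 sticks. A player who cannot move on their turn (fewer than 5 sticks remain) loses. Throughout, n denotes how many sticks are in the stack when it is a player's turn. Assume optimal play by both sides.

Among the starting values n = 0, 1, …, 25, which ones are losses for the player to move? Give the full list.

Label each position W (a win for the player to move) or L (a loss). A position with no legal move is L; any other position is W exactly when some move reaches an L, and L when every move reaches a W.
n=0: no move → L
n=1: no move → L
n=2: no move → L
n=3: no move → L
n=4: no move → L
n=5: W (go to 0, an L position)
n=6: W (go to 1, an L position)
n=7: W (go to 2, an L position)
n=8: W (go to 3, an L position)
n=9: W (go to 4, an L position)
n=10: W (go to 4, an L position)
n=11: W (go to 4, an L position)
n=12: L (options 7(W), 6(W), 5(W) are all W)
n=13: L (options 8(W), 7(W), 6(W) are all W)
n=14: L (options 9(W), 8(W), 7(W) are all W)
n=15: L (options 10(W), 9(W), 8(W) are all W)
n=16: L (options 11(W), 10(W), 9(W) are all W)
n=17: W (go to 12, an L position)
n=18: W (go to 13, an L position)
n=19: W (go to 14, an L position)
n=20: W (go to 15, an L position)
n=21: W (go to 16, an L position)
n=22: W (go to 16, an L position)
n=23: W (go to 16, an L position)
n=24: L (options 19(W), 18(W), 17(W) are all W)
n=25: L (options 20(W), 19(W), 18(W) are all W)
The losing starting values of n are exactly the entries labelled L in this table (12 of them).

0, 1, 2, 3, 4, 12, 13, 14, 15, 16, 24, 25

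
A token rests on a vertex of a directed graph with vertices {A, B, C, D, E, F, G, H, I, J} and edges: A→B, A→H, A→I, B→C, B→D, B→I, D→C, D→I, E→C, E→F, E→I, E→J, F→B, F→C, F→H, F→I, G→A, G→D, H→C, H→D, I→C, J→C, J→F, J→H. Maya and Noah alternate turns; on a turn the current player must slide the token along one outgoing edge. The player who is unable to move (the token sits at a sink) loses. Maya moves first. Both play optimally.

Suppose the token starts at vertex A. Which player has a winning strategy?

Noah wins.

Classify positions by backward induction: terminal positions (no move available) are L. From any other position, the mover wins iff some move reaches an L.
Every edge goes from a vertex to one that appears earlier in the order C, I, D, H, B, F, J, E, A, G, so processing vertices in that order labels each vertex after all of its successors.
C: no outgoing edge → L
I: can move to C, which is L ⇒ W
D: can move to C, which is L ⇒ W
H: can move to C, which is L ⇒ W
B: can move to C, which is L ⇒ W
F: can move to C, which is L ⇒ W
J: can move to C, which is L ⇒ W
E: can move to C, which is L ⇒ W
A: moves to B(W), H(W), I(W); every one is W ⇒ L
G: can move to A, which is L ⇒ W
The starting position A is L: whatever Maya does, the opponent receives a W position.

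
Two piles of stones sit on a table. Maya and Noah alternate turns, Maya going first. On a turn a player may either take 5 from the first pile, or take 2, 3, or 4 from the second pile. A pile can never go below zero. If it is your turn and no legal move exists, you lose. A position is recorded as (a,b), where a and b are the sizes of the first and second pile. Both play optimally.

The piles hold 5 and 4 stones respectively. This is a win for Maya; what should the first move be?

Work bottom-up. With no move the player to move loses. Otherwise the position is W if at least one move leads to an L position for the opponent, and L if every move leads to a W.
No move ever increases a pile, so every position that can arise here has a ≤ 5 and b ≤ 4; it is enough to label the cells with 0 ≤ a ≤ 5 and 0 ≤ b ≤ 4.
Every move lowers a or b (never raises either), so fill the grid row by row in increasing a, and left to right within a row: each cell's successors are then already labelled.
      b=0  b=1  b=2  b=3  b=4
a=0:    L    L    W    W    W
a=1:    L    L    W    W    W
a=2:    L    L    W    W    W
a=3:    L    L    W    W    W
a=4:    L    L    W    W    W
a=5:    W    W    L    L    W
Cells with no legal move (terminal, hence L): (0,0), (0,1), (1,0), (1,1), (2,0), (2,1), (3,0), (3,1), (4,0), (4,1).
The remaining L cells, each justified by listing all of its moves:
(5,2): L (options (0,2)(W), (5,0)(W) are all W)
(5,3): L (options (0,3)(W), (5,1)(W), (5,0)(W) are all W)
Every other cell has at least one move into one of the L cells above, so it is W.
From (5,4), the L positions reachable in one move are: (5,2).

Move to (5,2).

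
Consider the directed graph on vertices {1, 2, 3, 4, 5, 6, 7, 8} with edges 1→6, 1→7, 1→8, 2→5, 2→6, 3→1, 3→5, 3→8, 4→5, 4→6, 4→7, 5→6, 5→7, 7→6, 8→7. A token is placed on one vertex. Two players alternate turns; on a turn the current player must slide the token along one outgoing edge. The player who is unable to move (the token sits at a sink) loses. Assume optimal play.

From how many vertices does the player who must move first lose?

2

Work bottom-up. With no move the player to move loses. Otherwise the position is W if at least one move leads to an L position for the opponent, and L if every move leads to a W.
Every edge goes from a vertex to one that appears earlier in the order 6, 7, 8, 1, 5, 3, 4, 2, so processing vertices in that order labels each vertex after all of its successors.
6: no outgoing edge → L
7: reaches L-position 6 → W
8: only reaches 7(W), which is W → L
1: reaches L-position 8 → W
5: reaches L-position 6 → W
3: reaches L-position 8 → W
4: reaches L-position 6 → W
2: reaches L-position 6 → W
The L vertices are 6, 8; that is 2 in all.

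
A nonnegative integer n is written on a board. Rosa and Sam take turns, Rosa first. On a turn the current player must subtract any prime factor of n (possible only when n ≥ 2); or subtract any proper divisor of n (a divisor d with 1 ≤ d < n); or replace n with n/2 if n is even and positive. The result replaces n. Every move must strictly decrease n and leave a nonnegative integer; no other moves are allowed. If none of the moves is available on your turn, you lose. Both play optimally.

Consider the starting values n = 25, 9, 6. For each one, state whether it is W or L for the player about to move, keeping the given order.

25: W, 9: L, 6: W

Label each position W (a win for the player to move) or L (a loss). A position with no legal move is L; any other position is W exactly when some move reaches an L, and L when every move reaches a W.
n=0: no move → L
n=1: no move → L
n=2: W (go to 0, an L position)
n=3: W (go to 0, an L position)
n=4: L (options 2(W), 3(W) are all W)
n=5: W (go to 0, an L position)
n=6: W (go to 4, an L position)
n=7: W (go to 0, an L position)
n=8: W (go to 4, an L position)
n=9: L (options 6(W), 8(W) are all W)
n=10: W (go to 9, an L position)
n=11: W (go to 0, an L position)
n=12: W (go to 9, an L position)
n=13: W (go to 0, an L position)
n=14: L (options 7(W), 12(W), 13(W) are all W)
n=15: W (go to 14, an L position)
n=16: W (go to 14, an L position)
n=17: W (go to 0, an L position)
n=18: W (go to 9, an L position)
n=19: W (go to 0, an L position)
n=20: L (options 10(W), 15(W), 16(W), 18(W), 19(W) are all W)
n=21: W (go to 14, an L position)
n=22: W (go to 20, an L position)
n=23: W (go to 0, an L position)
n=24: W (go to 20, an L position)
n=25: W (go to 20, an L position)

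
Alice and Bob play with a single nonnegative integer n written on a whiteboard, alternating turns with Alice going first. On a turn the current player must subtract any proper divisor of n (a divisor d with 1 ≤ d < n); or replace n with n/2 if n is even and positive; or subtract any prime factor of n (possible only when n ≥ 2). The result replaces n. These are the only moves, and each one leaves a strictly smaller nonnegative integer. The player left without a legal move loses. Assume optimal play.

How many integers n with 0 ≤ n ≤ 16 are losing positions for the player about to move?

Work bottom-up. With no move the player to move loses. Otherwise the position is W if at least one move leads to an L position for the opponent, and L if every move leads to a W.
n=0: no move → L
n=1: no move → L
n=2: can move to 0, which is L ⇒ W
n=3: can move to 0, which is L ⇒ W
n=4: moves to 2(W), 3(W); every one is W ⇒ L
n=5: can move to 0, which is L ⇒ W
n=6: can move to 4, which is L ⇒ W
n=7: can move to 0, which is L ⇒ W
n=8: can move to 4, which is L ⇒ W
n=9: moves to 6(W), 8(W); every one is W ⇒ L
n=10: can move to 9, which is L ⇒ W
n=11: can move to 0, which is L ⇒ W
n=12: can move to 9, which is L ⇒ W
n=13: can move to 0, which is L ⇒ W
n=14: moves to 7(W), 12(W), 13(W); every one is W ⇒ L
n=15: can move to 14, which is L ⇒ W
n=16: can move to 14, which is L ⇒ W
L entries with 0 ≤ n ≤ 16: n = 0, 1, 4, 9, 14; that makes 5.

5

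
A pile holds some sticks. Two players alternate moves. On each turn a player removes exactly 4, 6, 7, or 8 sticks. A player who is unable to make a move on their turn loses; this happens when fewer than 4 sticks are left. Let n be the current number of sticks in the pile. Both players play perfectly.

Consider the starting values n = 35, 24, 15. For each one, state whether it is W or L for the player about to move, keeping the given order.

35: W, 24: L, 15: L

Compute win/loss labels from the base case upward. A position with no move is L. Any other position is W if it can reach an L in one move, else L.
n=0: no move → L
n=1: no move → L
n=2: no move → L
n=3: no move → L
n=4: reaches L-position 0 → W
n=5: reaches L-position 1 → W
n=6: reaches L-position 2 → W
n=7: reaches L-position 3 → W
n=8: reaches L-position 2 → W
n=9: reaches L-position 3 → W
n=10: reaches L-position 3 → W
n=11: reaches L-position 3 → W
n=12: only reaches 8(W), 6(W), 5(W), 4(W), all W → L
n=13: only reaches 9(W), 7(W), 6(W), 5(W), all W → L
n=14: only reaches 10(W), 8(W), 7(W), 6(W), all W → L
n=15: only reaches 11(W), 9(W), 8(W), 7(W), all W → L
n=16: reaches L-position 12 → W
n=17: reaches L-position 13 → W
n=18: reaches L-position 14 → W
n=19: reaches L-position 15 → W
n=20: reaches L-position 14 → W
n=21: reaches L-position 15 → W
n=22: reaches L-position 15 → W
n=23: reaches L-position 15 → W
n=24: only reaches 20(W), 18(W), 17(W), 16(W), all W → L
n=25: only reaches 21(W), 19(W), 18(W), 17(W), all W → L
n=26: only reaches 22(W), 20(W), 19(W), 18(W), all W → L
n=27: only reaches 23(W), 21(W), 20(W), 19(W), all W → L
n=28: reaches L-position 24 → W
n=29: reaches L-position 25 → W
n=30: reaches L-position 26 → W
n=31: reaches L-position 27 → W
n=32: reaches L-position 26 → W
n=33: reaches L-position 27 → W
n=34: reaches L-position 27 → W
n=35: reaches L-position 27 → W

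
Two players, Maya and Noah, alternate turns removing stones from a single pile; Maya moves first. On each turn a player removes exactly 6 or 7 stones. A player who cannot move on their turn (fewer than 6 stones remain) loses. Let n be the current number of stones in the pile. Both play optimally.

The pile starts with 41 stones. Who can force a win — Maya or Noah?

Compute win/loss labels from the base case upward. A position with no move is L. Any other position is W if it can reach an L in one move, else L.
n=0: no move → L
n=1: no move → L
n=2: no move → L
n=3: no move → L
n=4: no move → L
n=5: no move → L
n=6: →0(L), so W
n=7: →1(L), so W
n=8: →2(L), so W
n=9: →3(L), so W
n=10: →4(L), so W
n=11: →5(L), so W
n=12: →5(L), so W
n=13: →7(W), 6(W) — all W, so L
n=14: →8(W), 7(W) — all W, so L
n=15: →9(W), 8(W) — all W, so L
n=16: →10(W), 9(W) — all W, so L
n=17: →11(W), 10(W) — all W, so L
n=18: →12(W), 11(W) — all W, so L
n=19: →13(L), so W
n=20: →14(L), so W
n=21: →15(L), so W
n=22: →16(L), so W
n=23: →17(L), so W
n=24: →18(L), so W
n=25: →18(L), so W
n=26: →20(W), 19(W) — all W, so L
n=27: →21(W), 20(W) — all W, so L
n=28: →22(W), 21(W) — all W, so L
n=29: →23(W), 22(W) — all W, so L
n=30: →24(W), 23(W) — all W, so L
n=31: →25(W), 24(W) — all W, so L
n=32: →26(L), so W
n=33: →27(L), so W
n=34: →28(L), so W
n=35: →29(L), so W
n=36: →30(L), so W
n=37: →31(L), so W
n=38: →31(L), so W
n=39: →33(W), 32(W) — all W, so L
n=40: →34(W), 33(W) — all W, so L
n=41: →35(W), 34(W) — all W, so L
Every move from 41 reaches a W position, so the mover loses.

Noah wins.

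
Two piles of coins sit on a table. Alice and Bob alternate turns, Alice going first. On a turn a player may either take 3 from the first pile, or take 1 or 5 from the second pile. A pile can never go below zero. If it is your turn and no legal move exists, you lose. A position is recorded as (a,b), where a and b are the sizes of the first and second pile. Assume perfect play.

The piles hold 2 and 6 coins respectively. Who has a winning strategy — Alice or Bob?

Label each position W (a win for the player to move) or L (a loss). A position with no legal move is L; any other position is W exactly when some move reaches an L, and L when every move reaches a W.
No move ever increases a pile, so every position that can arise here has a ≤ 2 and b ≤ 6; it is enough to label the cells with 0 ≤ a ≤ 2 and 0 ≤ b ≤ 6.
Every move lowers a or b (never raises either), so fill the grid row by row in increasing a, and left to right within a row: each cell's successors are then already labelled.
      b=0  b=1  b=2  b=3  b=4  b=5  b=6
a=0:    L    W    L    W    L    W    L
a=1:    L    W    L    W    L    W    L
a=2:    L    W    L    W    L    W    L
Cells with no legal move (terminal, hence L): (0,0), (1,0), (2,0).
The remaining L cells, each justified by listing all of its moves:
(0,2): L (sole option (0,1)(W) is W)
(0,4): L (sole option (0,3)(W) is W)
(0,6): L (options (0,5)(W), (0,1)(W) are all W)
(1,2): L (sole option (1,1)(W) is W)
(1,4): L (sole option (1,3)(W) is W)
(1,6): L (options (1,5)(W), (1,1)(W) are all W)
(2,2): L (sole option (2,1)(W) is W)
(2,4): L (sole option (2,3)(W) is W)
(2,6): L (options (2,5)(W), (2,1)(W) are all W)
Every other cell has at least one move into one of the L cells above, so it is W.
Every move from (2,6) reaches a W position, so the mover loses.

Bob wins.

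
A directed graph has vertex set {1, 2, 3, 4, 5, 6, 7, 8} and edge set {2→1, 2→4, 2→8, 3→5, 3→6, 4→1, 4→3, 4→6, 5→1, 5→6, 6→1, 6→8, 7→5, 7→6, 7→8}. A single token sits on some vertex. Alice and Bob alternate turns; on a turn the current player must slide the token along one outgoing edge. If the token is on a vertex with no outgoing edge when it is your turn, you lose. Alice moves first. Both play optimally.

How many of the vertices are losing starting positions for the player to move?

Compute win/loss labels from the base case upward. A position with no move is L. Any other position is W if it can reach an L in one move, else L.
Every edge goes from a vertex to one that appears earlier in the order 1, 8, 6, 5, 3, 7, 4, 2, so processing vertices in that order labels each vertex after all of its successors.
1: no outgoing edge → L
8: no outgoing edge → L
6: reaches L-position 8 → W
5: reaches L-position 1 → W
3: only reaches 5(W), 6(W), all W → L
7: reaches L-position 8 → W
4: reaches L-position 3 → W
2: reaches L-position 8 → W
The L vertices are 1, 3, 8; that is 3 in all.

3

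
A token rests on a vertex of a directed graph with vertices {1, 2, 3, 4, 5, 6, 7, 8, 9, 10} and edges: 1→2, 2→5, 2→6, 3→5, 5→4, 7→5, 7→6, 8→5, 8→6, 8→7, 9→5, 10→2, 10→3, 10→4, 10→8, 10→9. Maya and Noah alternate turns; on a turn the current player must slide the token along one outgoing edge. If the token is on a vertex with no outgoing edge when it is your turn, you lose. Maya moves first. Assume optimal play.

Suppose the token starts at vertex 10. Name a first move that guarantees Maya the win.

Work bottom-up. With no move the player to move loses. Otherwise the position is W if at least one move leads to an L position for the opponent, and L if every move leads to a W.
Every edge goes from a vertex to one that appears earlier in the order 4, 6, 5, 2, 3, 7, 1, 8, 9, 10, so processing vertices in that order labels each vertex after all of its successors.
4: no outgoing edge → L
6: no outgoing edge → L
5: can move to 4, which is L ⇒ W
2: can move to 6, which is L ⇒ W
3: the only move is to 5(W), a W ⇒ L
7: can move to 6, which is L ⇒ W
1: the only move is to 2(W), a W ⇒ L
8: can move to 6, which is L ⇒ W
9: the only move is to 5(W), a W ⇒ L
10: can move to 9, which is L ⇒ W
From 10, the L positions reachable in one move are: 9, 3, 4. Any move reaching one of these is winning.

Move to 9.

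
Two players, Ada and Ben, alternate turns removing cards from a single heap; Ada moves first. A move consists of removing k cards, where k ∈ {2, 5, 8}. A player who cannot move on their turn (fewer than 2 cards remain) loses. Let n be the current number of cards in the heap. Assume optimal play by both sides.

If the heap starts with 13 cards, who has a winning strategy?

Classify positions by backward induction: terminal positions (no move available) are L. From any other position, the mover wins iff some move reaches an L.
n=0: no move → L
n=1: no move → L
n=2: can move to 0, which is L ⇒ W
n=3: can move to 1, which is L ⇒ W
n=4: the only move is to 2(W), a W ⇒ L
n=5: can move to 0, which is L ⇒ W
n=6: can move to 4, which is L ⇒ W
n=7: moves to 5(W), 2(W); every one is W ⇒ L
n=8: can move to 0, which is L ⇒ W
n=9: can move to 7, which is L ⇒ W
n=10: moves to 8(W), 5(W), 2(W); every one is W ⇒ L
n=11: moves to 9(W), 6(W), 3(W); every one is W ⇒ L
n=12: can move to 10, which is L ⇒ W
n=13: can move to 11, which is L ⇒ W
The starting position 13 is W: Ada should remove 2, leaving 11, handing over an L position.

Ada wins.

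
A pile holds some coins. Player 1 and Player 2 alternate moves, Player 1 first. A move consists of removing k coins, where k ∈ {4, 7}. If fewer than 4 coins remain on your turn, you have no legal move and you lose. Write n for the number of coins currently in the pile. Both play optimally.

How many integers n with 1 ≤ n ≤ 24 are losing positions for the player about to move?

Use the standard recursion: the mover loses at a terminal position; elsewhere, the mover wins exactly when some move hands the opponent an L position.
n=0: no move → L
n=1: no move → L
n=2: no move → L
n=3: no move → L
n=4: reaches L-position 0 → W
n=5: reaches L-position 1 → W
n=6: reaches L-position 2 → W
n=7: reaches L-position 3 → W
n=8: reaches L-position 1 → W
n=9: reaches L-position 2 → W
n=10: reaches L-position 3 → W
n=11: only reaches 7(W), 4(W), all W → L
n=12: only reaches 8(W), 5(W), all W → L
n=13: only reaches 9(W), 6(W), all W → L
n=14: only reaches 10(W), 7(W), all W → L
n=15: reaches L-position 11 → W
n=16: reaches L-position 12 → W
n=17: reaches L-position 13 → W
n=18: reaches L-position 14 → W
n=19: reaches L-position 12 → W
n=20: reaches L-position 13 → W
n=21: reaches L-position 14 → W
n=22: only reaches 18(W), 15(W), all W → L
n=23: only reaches 19(W), 16(W), all W → L
n=24: only reaches 20(W), 17(W), all W → L
L entries with 1 ≤ n ≤ 24 (n=0 is outside the asked range and is not counted): n = 1, 2, 3, 11, 12, 13, 14, 22, 23, 24; that makes 10.

10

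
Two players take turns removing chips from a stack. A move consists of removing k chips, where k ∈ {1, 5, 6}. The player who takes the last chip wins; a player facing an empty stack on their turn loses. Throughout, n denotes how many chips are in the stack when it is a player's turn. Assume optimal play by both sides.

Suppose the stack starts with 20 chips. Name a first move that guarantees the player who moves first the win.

Classify positions by backward induction: terminal positions (no move available) are L. From any other position, the mover wins iff some move reaches an L.
n=0: no move → L
n=1: can move to 0, which is L ⇒ W
n=2: the only move is to 1(W), a W ⇒ L
n=3: can move to 2, which is L ⇒ W
n=4: the only move is to 3(W), a W ⇒ L
n=5: can move to 4, which is L ⇒ W
n=6: can move to 0, which is L ⇒ W
n=7: can move to 2, which is L ⇒ W
n=8: can move to 2, which is L ⇒ W
n=9: can move to 4, which is L ⇒ W
n=10: can move to 4, which is L ⇒ W
n=11: moves to 10(W), 6(W), 5(W); every one is W ⇒ L
n=12: can move to 11, which is L ⇒ W
n=13: moves to 12(W), 8(W), 7(W); every one is W ⇒ L
n=14: can move to 13, which is L ⇒ W
n=15: moves to 14(W), 10(W), 9(W); every one is W ⇒ L
n=16: can move to 15, which is L ⇒ W
n=17: can move to 11, which is L ⇒ W
n=18: can move to 13, which is L ⇒ W
n=19: can move to 13, which is L ⇒ W
n=20: can move to 15, which is L ⇒ W
From 20, the L positions reachable in one move are: 15.

Remove 5, leaving 15.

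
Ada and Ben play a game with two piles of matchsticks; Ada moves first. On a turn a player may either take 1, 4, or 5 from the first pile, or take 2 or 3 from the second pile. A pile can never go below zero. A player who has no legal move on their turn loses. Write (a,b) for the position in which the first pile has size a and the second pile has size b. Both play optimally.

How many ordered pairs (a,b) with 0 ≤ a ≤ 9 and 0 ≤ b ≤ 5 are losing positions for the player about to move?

Build the W/L table. Terminal = L. A non-terminal position is W if it has a move to some L; otherwise it is L.
Every move lowers a or b (never raises either), so fill the grid row by row in increasing a, and left to right within a row: each cell's successors are then already labelled.
      b=0  b=1  b=2  b=3  b=4  b=5
a=0:    L    L    W    W    W    L
a=1:    W    W    L    L    W    W
a=2:    L    L    W    W    W    L
a=3:    W    W    L    L    W    W
a=4:    W    W    W    W    L    W
a=5:    W    W    W    W    W    W
a=6:    W    W    W    W    L    W
a=7:    W    W    W    W    W    W
a=8:    L    L    W    W    W    L
a=9:    W    W    L    L    W    W
Cells with no legal move (terminal, hence L): (0,0), (0,1).
The remaining L cells, each justified by listing all of its moves:
(0,5): L (options (0,3)(W), (0,2)(W) are all W)
(1,2): L (options (0,2)(W), (1,0)(W) are all W)
(1,3): L (options (0,3)(W), (1,1)(W), (1,0)(W) are all W)
(2,0): L (sole option (1,0)(W) is W)
(2,1): L (sole option (1,1)(W) is W)
(2,5): L (options (1,5)(W), (2,3)(W), (2,2)(W) are all W)
(3,2): L (options (2,2)(W), (3,0)(W) are all W)
(3,3): L (options (2,3)(W), (3,1)(W), (3,0)(W) are all W)
(4,4): L (options (3,4)(W), (0,4)(W), (4,2)(W), (4,1)(W) are all W)
(6,4): L (options (5,4)(W), (2,4)(W), (1,4)(W), (6,2)(W), (6,1)(W) are all W)
(8,0): L (options (7,0)(W), (4,0)(W), (3,0)(W) are all W)
(8,1): L (options (7,1)(W), (4,1)(W), (3,1)(W) are all W)
(8,5): L (options (7,5)(W), (4,5)(W), (3,5)(W), (8,3)(W), (8,2)(W) are all W)
(9,2): L (options (8,2)(W), (5,2)(W), (4,2)(W), (9,0)(W) are all W)
(9,3): L (options (8,3)(W), (5,3)(W), (4,3)(W), (9,1)(W), (9,0)(W) are all W)
Every other cell has at least one move into one of the L cells above, so it is W.
L cells per row: a=0: 3, a=1: 2, a=2: 3, a=3: 2, a=4: 1, a=5: 0, a=6: 1, a=7: 0, a=8: 3, a=9: 2; total 17.

17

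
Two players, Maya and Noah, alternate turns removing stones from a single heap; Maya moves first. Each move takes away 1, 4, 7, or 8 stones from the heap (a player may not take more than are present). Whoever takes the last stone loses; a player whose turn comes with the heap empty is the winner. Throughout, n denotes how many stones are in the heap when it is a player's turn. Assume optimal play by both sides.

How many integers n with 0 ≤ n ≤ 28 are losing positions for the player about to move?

8

Compute win/loss labels from the base case upward. A position with no move is W. Any other position is W if it can reach an L in one move, else L.
n=0: no move; the opponent has just taken the last stone and therefore loses → W
n=1: L (sole option 0(W) is W)
n=2: W (go to 1, an L position)
n=3: L (sole option 2(W) is W)
n=4: W (go to 3, an L position)
n=5: W (go to 1, an L position)
n=6: L (options 5(W), 2(W) are all W)
n=7: W (go to 6, an L position)
n=8: W (go to 1, an L position)
n=9: W (go to 1, an L position)
n=10: W (go to 6, an L position)
n=11: W (go to 3, an L position)
n=12: L (options 11(W), 8(W), 5(W), 4(W) are all W)
n=13: W (go to 12, an L position)
n=14: W (go to 6, an L position)
n=15: L (options 14(W), 11(W), 8(W), 7(W) are all W)
n=16: W (go to 15, an L position)
n=17: L (options 16(W), 13(W), 10(W), 9(W) are all W)
n=18: W (go to 17, an L position)
n=19: W (go to 15, an L position)
n=20: W (go to 12, an L position)
n=21: W (go to 17, an L position)
n=22: W (go to 15, an L position)
n=23: W (go to 15, an L position)
n=24: W (go to 17, an L position)
n=25: W (go to 17, an L position)
n=26: L (options 25(W), 22(W), 19(W), 18(W) are all W)
n=27: W (go to 26, an L position)
n=28: L (options 27(W), 24(W), 21(W), 20(W) are all W)
L entries with 0 ≤ n ≤ 28: n = 1, 3, 6, 12, 15, 17, 26, 28; that makes 8.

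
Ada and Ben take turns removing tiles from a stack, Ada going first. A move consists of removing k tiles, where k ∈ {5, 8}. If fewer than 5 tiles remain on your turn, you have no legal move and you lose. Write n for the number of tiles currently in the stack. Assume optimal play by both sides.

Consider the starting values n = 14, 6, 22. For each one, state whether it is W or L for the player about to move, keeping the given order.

Compute win/loss labels from the base case upward. A position with no move is L. Any other position is W if it can reach an L in one move, else L.
n=0: no move → L
n=1: no move → L
n=2: no move → L
n=3: no move → L
n=4: no move → L
n=5: W (go to 0, an L position)
n=6: W (go to 1, an L position)
n=7: W (go to 2, an L position)
n=8: W (go to 3, an L position)
n=9: W (go to 4, an L position)
n=10: W (go to 2, an L position)
n=11: W (go to 3, an L position)
n=12: W (go to 4, an L position)
n=13: L (options 8(W), 5(W) are all W)
n=14: L (options 9(W), 6(W) are all W)
n=15: L (options 10(W), 7(W) are all W)
n=16: L (options 11(W), 8(W) are all W)
n=17: L (options 12(W), 9(W) are all W)
n=18: W (go to 13, an L position)
n=19: W (go to 14, an L position)
n=20: W (go to 15, an L position)
n=21: W (go to 16, an L position)
n=22: W (go to 17, an L position)

14: L, 6: W, 22: W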